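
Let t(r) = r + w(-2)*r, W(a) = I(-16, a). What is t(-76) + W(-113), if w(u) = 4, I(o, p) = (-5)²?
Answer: -355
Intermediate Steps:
I(o, p) = 25
W(a) = 25
t(r) = 5*r (t(r) = r + 4*r = 5*r)
t(-76) + W(-113) = 5*(-76) + 25 = -380 + 25 = -355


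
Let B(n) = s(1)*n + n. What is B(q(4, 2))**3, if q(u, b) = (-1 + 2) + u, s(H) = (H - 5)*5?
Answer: -857375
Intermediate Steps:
s(H) = -25 + 5*H (s(H) = (-5 + H)*5 = -25 + 5*H)
q(u, b) = 1 + u
B(n) = -19*n (B(n) = (-25 + 5*1)*n + n = (-25 + 5)*n + n = -20*n + n = -19*n)
B(q(4, 2))**3 = (-19*(1 + 4))**3 = (-19*5)**3 = (-95)**3 = -857375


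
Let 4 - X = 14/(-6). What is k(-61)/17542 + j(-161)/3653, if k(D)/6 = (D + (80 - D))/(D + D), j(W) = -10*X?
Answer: -102970970/5863404729 ≈ -0.017562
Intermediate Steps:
X = 19/3 (X = 4 - 14/(-6) = 4 - 14*(-1)/6 = 4 - 1*(-7/3) = 4 + 7/3 = 19/3 ≈ 6.3333)
j(W) = -190/3 (j(W) = -10*19/3 = -190/3)
k(D) = 240/D (k(D) = 6*((D + (80 - D))/(D + D)) = 6*(80/((2*D))) = 6*(80*(1/(2*D))) = 6*(40/D) = 240/D)
k(-61)/17542 + j(-161)/3653 = (240/(-61))/17542 - 190/3/3653 = (240*(-1/61))*(1/17542) - 190/3*1/3653 = -240/61*1/17542 - 190/10959 = -120/535031 - 190/10959 = -102970970/5863404729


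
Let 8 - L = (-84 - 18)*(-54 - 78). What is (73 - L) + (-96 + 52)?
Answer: 13485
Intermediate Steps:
L = -13456 (L = 8 - (-84 - 18)*(-54 - 78) = 8 - (-102)*(-132) = 8 - 1*13464 = 8 - 13464 = -13456)
(73 - L) + (-96 + 52) = (73 - 1*(-13456)) + (-96 + 52) = (73 + 13456) - 44 = 13529 - 44 = 13485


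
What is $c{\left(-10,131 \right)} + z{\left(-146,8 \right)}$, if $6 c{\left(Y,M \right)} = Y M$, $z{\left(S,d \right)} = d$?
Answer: $- \frac{631}{3} \approx -210.33$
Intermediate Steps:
$c{\left(Y,M \right)} = \frac{M Y}{6}$ ($c{\left(Y,M \right)} = \frac{Y M}{6} = \frac{M Y}{6}$)
$c{\left(-10,131 \right)} + z{\left(-146,8 \right)} = \frac{1}{6} \cdot 131 \left(-10\right) + 8 = - \frac{655}{3} + 8 = - \frac{631}{3}$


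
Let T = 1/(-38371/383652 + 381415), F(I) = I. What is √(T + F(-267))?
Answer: I*√5717175181173556423385559/146330589209 ≈ 16.34*I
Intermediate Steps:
T = 383652/146330589209 (T = 1/(-38371*1/383652 + 381415) = 1/(-38371/383652 + 381415) = 1/(146330589209/383652) = 383652/146330589209 ≈ 2.6218e-6)
√(T + F(-267)) = √(383652/146330589209 - 267) = √(-39070266935151/146330589209) = I*√5717175181173556423385559/146330589209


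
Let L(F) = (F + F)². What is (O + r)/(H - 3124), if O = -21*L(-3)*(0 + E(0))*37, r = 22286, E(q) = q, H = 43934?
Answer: 1013/1855 ≈ 0.54609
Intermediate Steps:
L(F) = 4*F² (L(F) = (2*F)² = 4*F²)
O = 0 (O = -21*4*(-3)²*(0 + 0)*37 = -21*4*9*0*37 = -756*0*37 = -21*0*37 = 0*37 = 0)
(O + r)/(H - 3124) = (0 + 22286)/(43934 - 3124) = 22286/40810 = 22286*(1/40810) = 1013/1855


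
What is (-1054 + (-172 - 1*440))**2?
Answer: 2775556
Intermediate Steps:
(-1054 + (-172 - 1*440))**2 = (-1054 + (-172 - 440))**2 = (-1054 - 612)**2 = (-1666)**2 = 2775556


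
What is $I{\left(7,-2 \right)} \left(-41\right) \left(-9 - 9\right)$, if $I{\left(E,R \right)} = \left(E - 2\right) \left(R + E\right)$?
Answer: $18450$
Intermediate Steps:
$I{\left(E,R \right)} = \left(-2 + E\right) \left(E + R\right)$
$I{\left(7,-2 \right)} \left(-41\right) \left(-9 - 9\right) = \left(7^{2} - 14 - -4 + 7 \left(-2\right)\right) \left(-41\right) \left(-9 - 9\right) = \left(49 - 14 + 4 - 14\right) \left(-41\right) \left(-18\right) = 25 \left(-41\right) \left(-18\right) = \left(-1025\right) \left(-18\right) = 18450$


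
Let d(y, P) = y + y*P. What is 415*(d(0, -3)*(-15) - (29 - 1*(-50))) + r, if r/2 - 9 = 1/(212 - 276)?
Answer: -1048545/32 ≈ -32767.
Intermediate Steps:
d(y, P) = y + P*y
r = 575/32 (r = 18 + 2/(212 - 276) = 18 + 2/(-64) = 18 + 2*(-1/64) = 18 - 1/32 = 575/32 ≈ 17.969)
415*(d(0, -3)*(-15) - (29 - 1*(-50))) + r = 415*((0*(1 - 3))*(-15) - (29 - 1*(-50))) + 575/32 = 415*((0*(-2))*(-15) - (29 + 50)) + 575/32 = 415*(0*(-15) - 1*79) + 575/32 = 415*(0 - 79) + 575/32 = 415*(-79) + 575/32 = -32785 + 575/32 = -1048545/32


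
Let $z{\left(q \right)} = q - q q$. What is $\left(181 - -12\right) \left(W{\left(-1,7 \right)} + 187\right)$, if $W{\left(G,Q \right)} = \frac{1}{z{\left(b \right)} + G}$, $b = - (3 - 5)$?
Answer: $\frac{108080}{3} \approx 36027.0$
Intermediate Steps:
$b = 2$ ($b = \left(-1\right) \left(-2\right) = 2$)
$z{\left(q \right)} = q - q^{2}$
$W{\left(G,Q \right)} = \frac{1}{-2 + G}$ ($W{\left(G,Q \right)} = \frac{1}{2 \left(1 - 2\right) + G} = \frac{1}{2 \left(-1\right) + G} = \frac{1}{-2 + G}$)
$\left(181 - -12\right) \left(W{\left(-1,7 \right)} + 187\right) = \left(181 - -12\right) \left(\frac{1}{-2 - 1} + 187\right) = \left(181 + 12\right) \left(\frac{1}{-3} + 187\right) = 193 \left(- \frac{1}{3} + 187\right) = 193 \cdot \frac{560}{3} = \frac{108080}{3}$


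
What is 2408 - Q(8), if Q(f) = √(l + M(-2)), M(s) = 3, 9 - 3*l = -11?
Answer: 2408 - √87/3 ≈ 2404.9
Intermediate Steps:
l = 20/3 (l = 3 - ⅓*(-11) = 3 + 11/3 = 20/3 ≈ 6.6667)
Q(f) = √87/3 (Q(f) = √(20/3 + 3) = √(29/3) = √87/3)
2408 - Q(8) = 2408 - √87/3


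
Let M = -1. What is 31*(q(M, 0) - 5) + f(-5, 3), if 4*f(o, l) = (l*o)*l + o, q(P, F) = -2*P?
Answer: -211/2 ≈ -105.50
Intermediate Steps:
f(o, l) = o/4 + o*l**2/4 (f(o, l) = ((l*o)*l + o)/4 = (o*l**2 + o)/4 = (o + o*l**2)/4 = o/4 + o*l**2/4)
31*(q(M, 0) - 5) + f(-5, 3) = 31*(-2*(-1) - 5) + (1/4)*(-5)*(1 + 3**2) = 31*(2 - 5) + (1/4)*(-5)*(1 + 9) = 31*(-3) + (1/4)*(-5)*10 = -93 - 25/2 = -211/2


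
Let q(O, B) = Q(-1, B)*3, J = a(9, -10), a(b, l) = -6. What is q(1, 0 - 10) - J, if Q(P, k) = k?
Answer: -24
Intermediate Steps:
J = -6
q(O, B) = 3*B (q(O, B) = B*3 = 3*B)
q(1, 0 - 10) - J = 3*(0 - 10) - 1*(-6) = 3*(-10) + 6 = -30 + 6 = -24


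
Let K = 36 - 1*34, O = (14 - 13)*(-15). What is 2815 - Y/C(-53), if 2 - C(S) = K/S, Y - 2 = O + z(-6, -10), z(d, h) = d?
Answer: 305027/108 ≈ 2824.3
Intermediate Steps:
O = -15 (O = 1*(-15) = -15)
Y = -19 (Y = 2 + (-15 - 6) = 2 - 21 = -19)
K = 2 (K = 36 - 34 = 2)
C(S) = 2 - 2/S
2815 - Y/C(-53) = 2815 - (-19)/(2 - 2/(-53)) = 2815 - (-19)/(2 - 2*(-1/53)) = 2815 - (-19)/(2 + 2/53) = 2815 - (-19)/108/53 = 2815 - (-19)*53/108 = 2815 - 1*(-1007/108) = 2815 + 1007/108 = 305027/108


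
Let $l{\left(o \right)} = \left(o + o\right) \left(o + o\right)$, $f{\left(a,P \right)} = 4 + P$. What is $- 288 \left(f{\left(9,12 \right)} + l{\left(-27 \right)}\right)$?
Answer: $-844416$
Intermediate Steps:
$l{\left(o \right)} = 4 o^{2}$ ($l{\left(o \right)} = 2 o 2 o = 4 o^{2}$)
$- 288 \left(f{\left(9,12 \right)} + l{\left(-27 \right)}\right) = - 288 \left(\left(4 + 12\right) + 4 \left(-27\right)^{2}\right) = - 288 \left(16 + 4 \cdot 729\right) = - 288 \left(16 + 2916\right) = \left(-288\right) 2932 = -844416$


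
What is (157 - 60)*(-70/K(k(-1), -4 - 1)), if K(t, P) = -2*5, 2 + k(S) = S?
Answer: 679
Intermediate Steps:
k(S) = -2 + S
K(t, P) = -10
(157 - 60)*(-70/K(k(-1), -4 - 1)) = (157 - 60)*(-70/(-10)) = 97*(-70*(-⅒)) = 97*7 = 679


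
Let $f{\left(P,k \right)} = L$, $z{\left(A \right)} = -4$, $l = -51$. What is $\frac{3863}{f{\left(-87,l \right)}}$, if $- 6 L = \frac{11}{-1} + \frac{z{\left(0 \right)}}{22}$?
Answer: $\frac{84986}{41} \approx 2072.8$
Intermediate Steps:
$L = \frac{41}{22}$ ($L = - \frac{\frac{11}{-1} - \frac{4}{22}}{6} = - \frac{11 \left(-1\right) - \frac{2}{11}}{6} = - \frac{-11 - \frac{2}{11}}{6} = \left(- \frac{1}{6}\right) \left(- \frac{123}{11}\right) = \frac{41}{22} \approx 1.8636$)
$f{\left(P,k \right)} = \frac{41}{22}$
$\frac{3863}{f{\left(-87,l \right)}} = \frac{3863}{\frac{41}{22}} = 3863 \cdot \frac{22}{41} = \frac{84986}{41}$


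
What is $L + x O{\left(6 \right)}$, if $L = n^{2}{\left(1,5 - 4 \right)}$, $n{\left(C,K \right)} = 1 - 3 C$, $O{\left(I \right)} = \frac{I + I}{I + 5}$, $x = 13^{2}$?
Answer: $\frac{2072}{11} \approx 188.36$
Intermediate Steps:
$x = 169$
$O{\left(I \right)} = \frac{2 I}{5 + I}$
$L = 4$ ($L = \left(1 - 3\right)^{2} = \left(-2\right)^{2} = 4$)
$L + x O{\left(6 \right)} = 4 + 169 \cdot 2 \cdot 6 \frac{1}{5 + 6} = 4 + 169 \cdot 2 \cdot 6 \cdot \frac{1}{11} = 4 + 169 \cdot \frac{12}{11} = 4 + \frac{2028}{11} = \frac{2072}{11}$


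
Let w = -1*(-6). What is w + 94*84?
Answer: 7902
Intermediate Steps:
w = 6
w + 94*84 = 6 + 94*84 = 6 + 7896 = 7902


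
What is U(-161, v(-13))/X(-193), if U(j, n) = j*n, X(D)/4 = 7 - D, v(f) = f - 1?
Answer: 1127/400 ≈ 2.8175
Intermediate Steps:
v(f) = -1 + f
X(D) = 28 - 4*D (X(D) = 4*(7 - D) = 28 - 4*D)
U(-161, v(-13))/X(-193) = (-161*(-1 - 13))/(28 - 4*(-193)) = (-161*(-14))/(28 + 772) = 2254/800 = 2254*(1/800) = 1127/400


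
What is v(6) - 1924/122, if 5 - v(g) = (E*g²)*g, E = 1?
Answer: -13833/61 ≈ -226.77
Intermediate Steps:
v(g) = 5 - g³ (v(g) = 5 - 1*g²*g = 5 - g²*g = 5 - g³)
v(6) - 1924/122 = (5 - 1*6³) - 1924/122 = (5 - 1*216) - 1924/122 = (5 - 216) - 74*13/61 = -211 - 962/61 = -13833/61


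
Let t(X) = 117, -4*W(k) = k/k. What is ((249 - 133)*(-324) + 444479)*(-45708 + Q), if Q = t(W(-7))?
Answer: -18550749945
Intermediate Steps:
W(k) = -1/4 (W(k) = -k/(4*k) = -1/4*1 = -1/4)
Q = 117
((249 - 133)*(-324) + 444479)*(-45708 + Q) = ((249 - 133)*(-324) + 444479)*(-45708 + 117) = (116*(-324) + 444479)*(-45591) = (-37584 + 444479)*(-45591) = 406895*(-45591) = -18550749945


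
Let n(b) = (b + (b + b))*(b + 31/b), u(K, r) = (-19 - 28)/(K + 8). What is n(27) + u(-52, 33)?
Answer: 100367/44 ≈ 2281.1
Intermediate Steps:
u(K, r) = -47/(8 + K)
n(b) = 3*b*(b + 31/b) (n(b) = (b + 2*b)*(b + 31/b) = (3*b)*(b + 31/b) = 3*b*(b + 31/b))
n(27) + u(-52, 33) = (93 + 3*27**2) - 47/(8 - 52) = (93 + 3*729) - 47/(-44) = (93 + 2187) - 47*(-1/44) = 2280 + 47/44 = 100367/44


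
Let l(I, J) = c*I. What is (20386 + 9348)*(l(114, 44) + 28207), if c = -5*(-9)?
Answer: 991242358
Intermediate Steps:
c = 45
l(I, J) = 45*I
(20386 + 9348)*(l(114, 44) + 28207) = (20386 + 9348)*(45*114 + 28207) = 29734*(5130 + 28207) = 29734*33337 = 991242358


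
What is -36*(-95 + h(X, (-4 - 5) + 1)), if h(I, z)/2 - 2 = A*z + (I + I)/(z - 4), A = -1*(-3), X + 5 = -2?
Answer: 4920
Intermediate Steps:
X = -7 (X = -5 - 2 = -7)
A = 3
h(I, z) = 4 + 6*z + 4*I/(-4 + z) (h(I, z) = 4 + 2*(3*z + (I + I)/(z - 4)) = 4 + 2*(3*z + (2*I)/(-4 + z)) = 4 + 2*(3*z + 2*I/(-4 + z)) = 4 + (6*z + 4*I/(-4 + z)) = 4 + 6*z + 4*I/(-4 + z))
-36*(-95 + h(X, (-4 - 5) + 1)) = -36*(-95 + 2*(-8 - 10*((-4 - 5) + 1) + 2*(-7) + 3*((-4 - 5) + 1)²)/(-4 + ((-4 - 5) + 1))) = -36*(-95 + 2*(-8 - 10*(-9 + 1) - 14 + 3*(-9 + 1)²)/(-4 + (-9 + 1))) = -36*(-95 + 2*(-8 - 10*(-8) - 14 + 3*(-8)²)/(-4 - 8)) = -36*(-95 + 2*(-8 + 80 - 14 + 3*64)/(-12)) = -36*(-95 + 2*(-1/12)*(-8 + 80 - 14 + 192)) = -36*(-95 + 2*(-1/12)*250) = -36*(-95 - 125/3) = -36*(-410/3) = 4920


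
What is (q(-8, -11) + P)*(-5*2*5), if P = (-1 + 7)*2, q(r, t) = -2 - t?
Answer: -1050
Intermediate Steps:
P = 12 (P = 6*2 = 12)
(q(-8, -11) + P)*(-5*2*5) = ((-2 - 1*(-11)) + 12)*(-5*2*5) = ((-2 + 11) + 12)*(-10*5) = (9 + 12)*(-50) = 21*(-50) = -1050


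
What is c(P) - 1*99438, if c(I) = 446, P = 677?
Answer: -98992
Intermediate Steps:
c(P) - 1*99438 = 446 - 1*99438 = 446 - 99438 = -98992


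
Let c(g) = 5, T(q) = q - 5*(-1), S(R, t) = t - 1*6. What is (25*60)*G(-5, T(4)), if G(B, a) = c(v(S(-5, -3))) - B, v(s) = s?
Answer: 15000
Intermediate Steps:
S(R, t) = -6 + t (S(R, t) = t - 6 = -6 + t)
T(q) = 5 + q (T(q) = q + 5 = 5 + q)
G(B, a) = 5 - B
(25*60)*G(-5, T(4)) = (25*60)*(5 - 1*(-5)) = 1500*(5 + 5) = 1500*10 = 15000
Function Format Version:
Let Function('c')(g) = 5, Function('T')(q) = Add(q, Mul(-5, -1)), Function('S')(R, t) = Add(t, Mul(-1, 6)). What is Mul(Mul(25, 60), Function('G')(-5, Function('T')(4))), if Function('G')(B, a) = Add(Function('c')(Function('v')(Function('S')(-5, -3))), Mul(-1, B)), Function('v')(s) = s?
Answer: 15000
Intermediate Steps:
Function('S')(R, t) = Add(-6, t) (Function('S')(R, t) = Add(t, -6) = Add(-6, t))
Function('T')(q) = Add(5, q) (Function('T')(q) = Add(q, 5) = Add(5, q))
Function('G')(B, a) = Add(5, Mul(-1, B))
Mul(Mul(25, 60), Function('G')(-5, Function('T')(4))) = Mul(Mul(25, 60), Add(5, Mul(-1, -5))) = Mul(1500, Add(5, 5)) = Mul(1500, 10) = 15000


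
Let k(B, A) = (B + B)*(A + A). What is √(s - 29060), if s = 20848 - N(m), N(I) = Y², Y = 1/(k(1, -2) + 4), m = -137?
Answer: I*√131393/4 ≈ 90.62*I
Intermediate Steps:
k(B, A) = 4*A*B (k(B, A) = (2*B)*(2*A) = 4*A*B)
Y = -¼ (Y = 1/(4*(-2)*1 + 4) = 1/(-8 + 4) = 1/(-4) = -¼ ≈ -0.25000)
N(I) = 1/16 (N(I) = (-¼)² = 1/16)
s = 333567/16 (s = 20848 - 1*1/16 = 20848 - 1/16 = 333567/16 ≈ 20848.)
√(s - 29060) = √(333567/16 - 29060) = √(-131393/16) = I*√131393/4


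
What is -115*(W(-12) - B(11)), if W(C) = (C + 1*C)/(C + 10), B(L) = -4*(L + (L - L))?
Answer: -6440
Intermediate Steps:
B(L) = -4*L (B(L) = -4*(L + 0) = -4*L)
W(C) = 2*C/(10 + C) (W(C) = (C + C)/(10 + C) = (2*C)/(10 + C) = 2*C/(10 + C))
-115*(W(-12) - B(11)) = -115*(2*(-12)/(10 - 12) - (-4)*11) = -115*(2*(-12)/(-2) - 1*(-44)) = -115*(2*(-12)*(-½) + 44) = -115*(12 + 44) = -115*56 = -6440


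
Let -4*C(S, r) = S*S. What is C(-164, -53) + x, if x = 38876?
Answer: 32152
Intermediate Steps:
C(S, r) = -S**2/4 (C(S, r) = -S*S/4 = -S**2/4)
C(-164, -53) + x = -1/4*(-164)**2 + 38876 = -1/4*26896 + 38876 = -6724 + 38876 = 32152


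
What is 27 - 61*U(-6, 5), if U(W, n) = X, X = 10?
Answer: -583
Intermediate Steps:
U(W, n) = 10
27 - 61*U(-6, 5) = 27 - 61*10 = 27 - 610 = -583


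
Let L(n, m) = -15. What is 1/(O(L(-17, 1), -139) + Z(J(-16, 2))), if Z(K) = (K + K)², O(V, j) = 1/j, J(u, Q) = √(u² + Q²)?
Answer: 139/144559 ≈ 0.00096154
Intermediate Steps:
J(u, Q) = √(Q² + u²)
Z(K) = 4*K² (Z(K) = (2*K)² = 4*K²)
1/(O(L(-17, 1), -139) + Z(J(-16, 2))) = 1/(1/(-139) + 4*(√(2² + (-16)²))²) = 1/(-1/139 + 4*(√(4 + 256))²) = 1/(-1/139 + 4*(√260)²) = 1/(-1/139 + 4*(2*√65)²) = 1/(-1/139 + 4*260) = 1/(-1/139 + 1040) = 1/(144559/139) = 139/144559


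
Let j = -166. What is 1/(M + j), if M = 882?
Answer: 1/716 ≈ 0.0013966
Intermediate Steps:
1/(M + j) = 1/(882 - 166) = 1/716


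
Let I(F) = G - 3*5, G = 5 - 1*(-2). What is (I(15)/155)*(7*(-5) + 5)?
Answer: 48/31 ≈ 1.5484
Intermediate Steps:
G = 7 (G = 5 + 2 = 7)
I(F) = -8 (I(F) = 7 - 3*5 = 7 - 15 = -8)
(I(15)/155)*(7*(-5) + 5) = (-8/155)*(7*(-5) + 5) = (-8*1/155)*(-35 + 5) = -8/155*(-30) = 48/31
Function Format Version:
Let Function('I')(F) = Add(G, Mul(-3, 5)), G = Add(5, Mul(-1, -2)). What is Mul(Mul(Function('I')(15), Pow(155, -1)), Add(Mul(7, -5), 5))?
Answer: Rational(48, 31) ≈ 1.5484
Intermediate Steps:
G = 7 (G = Add(5, 2) = 7)
Function('I')(F) = -8 (Function('I')(F) = Add(7, Mul(-3, 5)) = Add(7, -15) = -8)
Mul(Mul(Function('I')(15), Pow(155, -1)), Add(Mul(7, -5), 5)) = Mul(Mul(-8, Pow(155, -1)), Add(Mul(7, -5), 5)) = Mul(Mul(-8, Rational(1, 155)), Add(-35, 5)) = Mul(Rational(-8, 155), -30) = Rational(48, 31)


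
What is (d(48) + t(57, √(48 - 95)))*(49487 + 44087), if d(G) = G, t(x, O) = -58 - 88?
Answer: -9170252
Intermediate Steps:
t(x, O) = -146
(d(48) + t(57, √(48 - 95)))*(49487 + 44087) = (48 - 146)*(49487 + 44087) = -98*93574 = -9170252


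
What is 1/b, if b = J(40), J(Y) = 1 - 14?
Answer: -1/13 ≈ -0.076923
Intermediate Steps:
J(Y) = -13
b = -13
1/b = 1/(-13) = -1/13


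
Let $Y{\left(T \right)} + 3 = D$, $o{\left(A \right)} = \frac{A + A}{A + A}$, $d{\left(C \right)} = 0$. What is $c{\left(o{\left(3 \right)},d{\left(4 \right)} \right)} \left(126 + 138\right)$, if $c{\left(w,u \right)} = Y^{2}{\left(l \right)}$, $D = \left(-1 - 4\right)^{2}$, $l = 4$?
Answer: $127776$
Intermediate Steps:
$o{\left(A \right)} = 1$ ($o{\left(A \right)} = \frac{2 A}{2 A} = 2 A \frac{1}{2 A} = 1$)
$D = 25$ ($D = \left(-5\right)^{2} = 25$)
$Y{\left(T \right)} = 22$ ($Y{\left(T \right)} = -3 + 25 = 22$)
$c{\left(w,u \right)} = 484$ ($c{\left(w,u \right)} = 22^{2} = 484$)
$c{\left(o{\left(3 \right)},d{\left(4 \right)} \right)} \left(126 + 138\right) = 484 \left(126 + 138\right) = 484 \cdot 264 = 127776$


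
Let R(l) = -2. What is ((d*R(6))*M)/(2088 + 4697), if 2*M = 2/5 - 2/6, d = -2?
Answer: 2/101775 ≈ 1.9651e-5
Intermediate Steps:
M = 1/30 (M = (2/5 - 2/6)/2 = (2*(⅕) - 2*⅙)/2 = (⅖ - ⅓)/2 = (½)*(1/15) = 1/30 ≈ 0.033333)
((d*R(6))*M)/(2088 + 4697) = (-2*(-2)*(1/30))/(2088 + 4697) = (4*(1/30))/6785 = (1/6785)*(2/15) = 2/101775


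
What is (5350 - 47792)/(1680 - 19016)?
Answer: 21221/8668 ≈ 2.4482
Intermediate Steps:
(5350 - 47792)/(1680 - 19016) = -42442/(-17336) = -42442*(-1/17336) = 21221/8668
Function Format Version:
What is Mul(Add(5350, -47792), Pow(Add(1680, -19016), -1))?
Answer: Rational(21221, 8668) ≈ 2.4482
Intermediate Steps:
Mul(Add(5350, -47792), Pow(Add(1680, -19016), -1)) = Mul(-42442, Pow(-17336, -1)) = Mul(-42442, Rational(-1, 17336)) = Rational(21221, 8668)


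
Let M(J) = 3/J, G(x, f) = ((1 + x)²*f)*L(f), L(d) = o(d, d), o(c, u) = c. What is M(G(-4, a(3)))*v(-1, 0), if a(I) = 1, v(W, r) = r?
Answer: 0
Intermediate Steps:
L(d) = d
G(x, f) = f²*(1 + x)² (G(x, f) = ((1 + x)²*f)*f = (f*(1 + x)²)*f = f²*(1 + x)²)
M(G(-4, a(3)))*v(-1, 0) = (3/((1²*(1 - 4)²)))*0 = (3/((1*(-3)²)))*0 = (3/((1*9)))*0 = (3/9)*0 = (3*(⅑))*0 = (⅓)*0 = 0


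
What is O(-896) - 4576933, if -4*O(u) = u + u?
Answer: -4576485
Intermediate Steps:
O(u) = -u/2 (O(u) = -(u + u)/4 = -u/2)
O(-896) - 4576933 = -½*(-896) - 4576933 = 448 - 4576933 = -4576485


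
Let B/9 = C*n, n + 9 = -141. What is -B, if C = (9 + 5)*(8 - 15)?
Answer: -132300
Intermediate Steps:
n = -150 (n = -9 - 141 = -150)
C = -98 (C = 14*(-7) = -98)
B = 132300 (B = 9*(-98*(-150)) = 9*14700 = 132300)
-B = -1*132300 = -132300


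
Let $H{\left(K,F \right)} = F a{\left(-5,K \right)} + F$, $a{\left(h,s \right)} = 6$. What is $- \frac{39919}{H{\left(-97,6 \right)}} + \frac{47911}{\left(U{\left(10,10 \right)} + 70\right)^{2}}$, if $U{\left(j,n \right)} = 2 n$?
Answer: $- \frac{53555273}{56700} \approx -944.54$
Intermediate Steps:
$H{\left(K,F \right)} = 7 F$ ($H{\left(K,F \right)} = F 6 + F = 6 F + F = 7 F$)
$- \frac{39919}{H{\left(-97,6 \right)}} + \frac{47911}{\left(U{\left(10,10 \right)} + 70\right)^{2}} = - \frac{39919}{7 \cdot 6} + \frac{47911}{\left(2 \cdot 10 + 70\right)^{2}} = - \frac{39919}{42} + \frac{47911}{\left(20 + 70\right)^{2}} = \left(-39919\right) \frac{1}{42} + \frac{47911}{90^{2}} = - \frac{39919}{42} + \frac{47911}{8100} = - \frac{53555273}{56700}$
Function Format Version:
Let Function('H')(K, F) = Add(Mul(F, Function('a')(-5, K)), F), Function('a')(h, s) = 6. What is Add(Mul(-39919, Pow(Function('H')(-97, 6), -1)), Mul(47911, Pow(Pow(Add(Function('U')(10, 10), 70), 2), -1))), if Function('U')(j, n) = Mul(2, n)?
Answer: Rational(-53555273, 56700) ≈ -944.54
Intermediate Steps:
Function('H')(K, F) = Mul(7, F) (Function('H')(K, F) = Add(Mul(F, 6), F) = Add(Mul(6, F), F) = Mul(7, F))
Add(Mul(-39919, Pow(Function('H')(-97, 6), -1)), Mul(47911, Pow(Pow(Add(Function('U')(10, 10), 70), 2), -1))) = Add(Mul(-39919, Pow(Mul(7, 6), -1)), Mul(47911, Pow(Pow(Add(Mul(2, 10), 70), 2), -1))) = Add(Mul(-39919, Pow(42, -1)), Mul(47911, Pow(Pow(Add(20, 70), 2), -1))) = Add(Mul(-39919, Rational(1, 42)), Mul(47911, Pow(Pow(90, 2), -1))) = Add(Rational(-39919, 42), Mul(47911, Pow(8100, -1))) = Add(Rational(-39919, 42), Mul(47911, Rational(1, 8100))) = Add(Rational(-39919, 42), Rational(47911, 8100)) = Rational(-53555273, 56700)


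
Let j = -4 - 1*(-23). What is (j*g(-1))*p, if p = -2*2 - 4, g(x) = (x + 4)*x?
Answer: 456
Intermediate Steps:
g(x) = x*(4 + x) (g(x) = (4 + x)*x = x*(4 + x))
j = 19 (j = -4 + 23 = 19)
p = -8 (p = -4 - 4 = -8)
(j*g(-1))*p = (19*(-(4 - 1)))*(-8) = (19*(-1*3))*(-8) = (19*(-3))*(-8) = -57*(-8) = 456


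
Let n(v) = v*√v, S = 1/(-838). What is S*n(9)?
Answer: -27/838 ≈ -0.032220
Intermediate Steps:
S = -1/838 ≈ -0.0011933
n(v) = v^(3/2)
S*n(9) = -9^(3/2)/838 = -1/838*27 = -27/838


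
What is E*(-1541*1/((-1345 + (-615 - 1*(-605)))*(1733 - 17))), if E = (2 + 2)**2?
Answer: 6164/581295 ≈ 0.010604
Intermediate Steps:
E = 16 (E = 4**2 = 16)
E*(-1541*1/((-1345 + (-615 - 1*(-605)))*(1733 - 17))) = 16*(-1541*1/((-1345 + (-615 - 1*(-605)))*(1733 - 17))) = 16*(-1541*1/(1716*(-1345 + (-615 + 605)))) = 16*(-1541*1/(1716*(-1345 - 10))) = 16*(-1541/((-1355*1716))) = 16*(-1541/(-2325180)) = 16*(-1541*(-1/2325180)) = 16*(1541/2325180) = 6164/581295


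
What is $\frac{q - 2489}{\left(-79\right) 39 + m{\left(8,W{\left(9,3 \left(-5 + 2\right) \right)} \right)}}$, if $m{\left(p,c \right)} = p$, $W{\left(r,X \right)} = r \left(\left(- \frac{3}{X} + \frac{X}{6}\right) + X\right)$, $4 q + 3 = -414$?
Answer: $\frac{10373}{12292} \approx 0.84388$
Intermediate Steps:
$q = - \frac{417}{4}$ ($q = - \frac{3}{4} + \frac{1}{4} \left(-414\right) = - \frac{3}{4} - \frac{207}{2} = - \frac{417}{4} \approx -104.25$)
$W{\left(r,X \right)} = r \left(- \frac{3}{X} + \frac{7 X}{6}\right)$ ($W{\left(r,X \right)} = r \left(\left(- \frac{3}{X} + X \frac{1}{6}\right) + X\right) = r \left(\left(- \frac{3}{X} + \frac{X}{6}\right) + X\right) = r \left(- \frac{3}{X} + \frac{7 X}{6}\right)$)
$\frac{q - 2489}{\left(-79\right) 39 + m{\left(8,W{\left(9,3 \left(-5 + 2\right) \right)} \right)}} = \frac{- \frac{417}{4} - 2489}{\left(-79\right) 39 + 8} = - \frac{10373}{4 \left(-3081 + 8\right)} = - \frac{10373}{4 \left(-3073\right)} = \left(- \frac{10373}{4}\right) \left(- \frac{1}{3073}\right) = \frac{10373}{12292}$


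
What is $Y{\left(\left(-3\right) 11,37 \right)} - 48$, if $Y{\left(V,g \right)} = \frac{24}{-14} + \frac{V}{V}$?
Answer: $- \frac{341}{7} \approx -48.714$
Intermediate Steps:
$Y{\left(V,g \right)} = - \frac{5}{7}$ ($Y{\left(V,g \right)} = 24 \left(- \frac{1}{14}\right) + 1 = - \frac{12}{7} + 1 = - \frac{5}{7}$)
$Y{\left(\left(-3\right) 11,37 \right)} - 48 = - \frac{5}{7} - 48 = - \frac{341}{7}$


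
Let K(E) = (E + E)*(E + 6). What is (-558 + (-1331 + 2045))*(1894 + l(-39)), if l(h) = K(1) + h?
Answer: 291564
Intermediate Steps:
K(E) = 2*E*(6 + E) (K(E) = (2*E)*(6 + E) = 2*E*(6 + E))
l(h) = 14 + h (l(h) = 2*1*(6 + 1) + h = 2*1*7 + h = 14 + h)
(-558 + (-1331 + 2045))*(1894 + l(-39)) = (-558 + (-1331 + 2045))*(1894 + (14 - 39)) = (-558 + 714)*(1894 - 25) = 156*1869 = 291564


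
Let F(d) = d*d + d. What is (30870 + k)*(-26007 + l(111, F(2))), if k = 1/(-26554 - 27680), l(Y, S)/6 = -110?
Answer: -4960665204577/6026 ≈ -8.2321e+8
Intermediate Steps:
F(d) = d + d**2 (F(d) = d**2 + d = d + d**2)
l(Y, S) = -660 (l(Y, S) = 6*(-110) = -660)
k = -1/54234 (k = 1/(-54234) = -1/54234 ≈ -1.8439e-5)
(30870 + k)*(-26007 + l(111, F(2))) = (30870 - 1/54234)*(-26007 - 660) = (1674203579/54234)*(-26667) = -4960665204577/6026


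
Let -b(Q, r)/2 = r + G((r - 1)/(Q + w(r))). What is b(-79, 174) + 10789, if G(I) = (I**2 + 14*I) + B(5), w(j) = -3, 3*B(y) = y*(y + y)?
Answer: 105477751/10086 ≈ 10458.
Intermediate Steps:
B(y) = 2*y**2/3 (B(y) = (y*(y + y))/3 = (y*(2*y))/3 = (2*y**2)/3 = 2*y**2/3)
G(I) = 50/3 + I**2 + 14*I (G(I) = (I**2 + 14*I) + (2/3)*5**2 = (I**2 + 14*I) + (2/3)*25 = (I**2 + 14*I) + 50/3 = 50/3 + I**2 + 14*I)
b(Q, r) = -100/3 - 2*r - 28*(-1 + r)/(-3 + Q) - 2*(-1 + r)**2/(-3 + Q)**2 (b(Q, r) = -2*(r + (50/3 + ((r - 1)/(Q - 3))**2 + 14*((r - 1)/(Q - 3)))) = -2*(r + (50/3 + ((-1 + r)/(-3 + Q))**2 + 14*((-1 + r)/(-3 + Q)))) = -2*(r + (50/3 + (-1 + r)**2/(-3 + Q)**2 + 14*(-1 + r)/(-3 + Q))) = -2*(50/3 + r + (-1 + r)**2/(-3 + Q)**2 + 14*(-1 + r)/(-3 + Q)) = -100/3 - 2*r - 28*(-1 + r)/(-3 + Q) - 2*(-1 + r)**2/(-3 + Q)**2)
b(-79, 174) + 10789 = 2*(-579 - 50*(-79)**2 - 3*174**2 + 105*174 + 342*(-79) - 24*(-79)*174 - 3*174*(-79)**2)/(3*(9 + (-79)**2 - 6*(-79))) + 10789 = 2*(-579 - 50*6241 - 3*30276 + 18270 - 27018 + 329904 - 3*174*6241)/(3*(9 + 6241 + 474)) + 10789 = (2/3)*(-579 - 312050 - 90828 + 18270 - 27018 + 329904 - 3257802)/6724 + 10789 = (2/3)*(1/6724)*(-3340103) + 10789 = -3340103/10086 + 10789 = 105477751/10086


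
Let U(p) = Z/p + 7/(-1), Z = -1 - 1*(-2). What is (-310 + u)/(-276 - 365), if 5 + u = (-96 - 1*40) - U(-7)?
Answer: 3107/4487 ≈ 0.69244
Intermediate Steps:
Z = 1 (Z = -1 + 2 = 1)
U(p) = -7 + 1/p (U(p) = 1/p + 7/(-1) = 1/p + 7*(-1) = 1/p - 7 = -7 + 1/p)
u = -937/7 (u = -5 + ((-96 - 1*40) - (-7 + 1/(-7))) = -5 + ((-96 - 40) - (-7 - ⅐)) = -5 + (-136 - 1*(-50/7)) = -5 + (-136 + 50/7) = -5 - 902/7 = -937/7 ≈ -133.86)
(-310 + u)/(-276 - 365) = (-310 - 937/7)/(-276 - 365) = -3107/7/(-641) = -3107/7*(-1/641) = 3107/4487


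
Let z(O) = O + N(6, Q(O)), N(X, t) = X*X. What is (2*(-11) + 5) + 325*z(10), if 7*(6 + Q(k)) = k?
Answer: 14933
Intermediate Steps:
Q(k) = -6 + k/7
N(X, t) = X²
z(O) = 36 + O (z(O) = O + 6² = O + 36 = 36 + O)
(2*(-11) + 5) + 325*z(10) = (2*(-11) + 5) + 325*(36 + 10) = (-22 + 5) + 325*46 = -17 + 14950 = 14933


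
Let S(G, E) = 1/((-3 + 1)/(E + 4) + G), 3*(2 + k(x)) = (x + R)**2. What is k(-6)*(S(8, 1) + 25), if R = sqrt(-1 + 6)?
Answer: 33425/114 - 1910*sqrt(5)/19 ≈ 68.418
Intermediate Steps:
R = sqrt(5) ≈ 2.2361
k(x) = -2 + (x + sqrt(5))**2/3
S(G, E) = 1/(G - 2/(4 + E)) (S(G, E) = 1/(-2/(4 + E) + G) = 1/(G - 2/(4 + E)))
k(-6)*(S(8, 1) + 25) = (-2 + (-6 + sqrt(5))**2/3)*((4 + 1)/(-2 + 4*8 + 1*8) + 25) = (-2 + (-6 + sqrt(5))**2/3)*(5/(-2 + 32 + 8) + 25) = (-2 + (-6 + sqrt(5))**2/3)*(5/38 + 25) = (-2 + (-6 + sqrt(5))**2/3)*(955/38) = -955/19 + 955*(-6 + sqrt(5))**2/114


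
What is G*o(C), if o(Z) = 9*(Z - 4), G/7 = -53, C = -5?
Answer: 30051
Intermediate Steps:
G = -371 (G = 7*(-53) = -371)
o(Z) = -36 + 9*Z (o(Z) = 9*(-4 + Z) = -36 + 9*Z)
G*o(C) = -371*(-36 + 9*(-5)) = -371*(-36 - 45) = -371*(-81) = 30051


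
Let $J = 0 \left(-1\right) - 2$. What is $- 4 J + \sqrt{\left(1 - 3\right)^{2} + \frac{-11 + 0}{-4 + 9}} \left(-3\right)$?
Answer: $8 - \frac{9 \sqrt{5}}{5} \approx 3.9751$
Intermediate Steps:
$J = -2$ ($J = 0 - 2 = -2$)
$- 4 J + \sqrt{\left(1 - 3\right)^{2} + \frac{-11 + 0}{-4 + 9}} \left(-3\right) = \left(-4\right) \left(-2\right) + \sqrt{\left(1 - 3\right)^{2} + \frac{-11 + 0}{-4 + 9}} \left(-3\right) = 8 + \sqrt{\left(-2\right)^{2} - \frac{11}{5}} \left(-3\right) = 8 + \sqrt{4 - \frac{11}{5}} \left(-3\right) = 8 + \sqrt{\frac{9}{5}} \left(-3\right) = 8 + \frac{3 \sqrt{5}}{5} \left(-3\right) = 8 - \frac{9 \sqrt{5}}{5}$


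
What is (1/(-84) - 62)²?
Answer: 27133681/7056 ≈ 3845.5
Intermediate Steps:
(1/(-84) - 62)² = (-1/84 - 62)² = (-5209/84)² = 27133681/7056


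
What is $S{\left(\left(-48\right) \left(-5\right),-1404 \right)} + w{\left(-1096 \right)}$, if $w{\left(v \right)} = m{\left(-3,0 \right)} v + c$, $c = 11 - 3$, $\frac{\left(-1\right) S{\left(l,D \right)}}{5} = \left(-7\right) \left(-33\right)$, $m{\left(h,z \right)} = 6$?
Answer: $-7723$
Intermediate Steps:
$S{\left(l,D \right)} = -1155$ ($S{\left(l,D \right)} = - 5 \left(\left(-7\right) \left(-33\right)\right) = \left(-5\right) 231 = -1155$)
$c = 8$
$w{\left(v \right)} = 8 + 6 v$ ($w{\left(v \right)} = 6 v + 8 = 8 + 6 v$)
$S{\left(\left(-48\right) \left(-5\right),-1404 \right)} + w{\left(-1096 \right)} = -1155 + \left(8 + 6 \left(-1096\right)\right) = -1155 + \left(8 - 6576\right) = -1155 - 6568 = -7723$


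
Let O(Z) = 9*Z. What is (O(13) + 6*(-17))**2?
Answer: 225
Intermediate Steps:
(O(13) + 6*(-17))**2 = (9*13 + 6*(-17))**2 = (117 - 102)**2 = 15**2 = 225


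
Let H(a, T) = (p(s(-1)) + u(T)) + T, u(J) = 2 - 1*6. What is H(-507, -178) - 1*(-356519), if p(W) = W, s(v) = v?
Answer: 356336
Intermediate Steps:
u(J) = -4 (u(J) = 2 - 6 = -4)
H(a, T) = -5 + T (H(a, T) = (-1 - 4) + T = -5 + T)
H(-507, -178) - 1*(-356519) = (-5 - 178) - 1*(-356519) = -183 + 356519 = 356336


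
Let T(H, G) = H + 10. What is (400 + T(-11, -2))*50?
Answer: 19950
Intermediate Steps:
T(H, G) = 10 + H
(400 + T(-11, -2))*50 = (400 + (10 - 11))*50 = (400 - 1)*50 = 399*50 = 19950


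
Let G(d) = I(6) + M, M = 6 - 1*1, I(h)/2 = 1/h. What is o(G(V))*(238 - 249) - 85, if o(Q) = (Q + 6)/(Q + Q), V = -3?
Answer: -1547/16 ≈ -96.688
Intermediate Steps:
I(h) = 2/h
M = 5 (M = 6 - 1 = 5)
G(d) = 16/3 (G(d) = 2/6 + 5 = 2*(1/6) + 5 = 1/3 + 5 = 16/3)
o(Q) = (6 + Q)/(2*Q) (o(Q) = (6 + Q)/((2*Q)) = (6 + Q)*(1/(2*Q)) = (6 + Q)/(2*Q))
o(G(V))*(238 - 249) - 85 = ((6 + 16/3)/(2*(16/3)))*(238 - 249) - 85 = ((1/2)*(3/16)*(34/3))*(-11) - 85 = (17/16)*(-11) - 85 = -187/16 - 85 = -1547/16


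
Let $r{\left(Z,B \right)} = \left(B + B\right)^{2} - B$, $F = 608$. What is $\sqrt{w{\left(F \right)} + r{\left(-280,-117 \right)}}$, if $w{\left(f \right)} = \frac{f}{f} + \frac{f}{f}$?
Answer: $5 \sqrt{2195} \approx 234.25$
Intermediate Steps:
$r{\left(Z,B \right)} = - B + 4 B^{2}$ ($r{\left(Z,B \right)} = \left(2 B\right)^{2} - B = 4 B^{2} - B = - B + 4 B^{2}$)
$w{\left(f \right)} = 2$ ($w{\left(f \right)} = 1 + 1 = 2$)
$\sqrt{w{\left(F \right)} + r{\left(-280,-117 \right)}} = \sqrt{2 - 117 \left(-1 + 4 \left(-117\right)\right)} = \sqrt{2 - 117 \left(-1 - 468\right)} = \sqrt{2 - -54873} = \sqrt{2 + 54873} = \sqrt{54875} = 5 \sqrt{2195}$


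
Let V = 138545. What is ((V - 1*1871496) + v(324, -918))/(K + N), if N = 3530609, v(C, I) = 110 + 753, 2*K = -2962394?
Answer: -433022/512353 ≈ -0.84516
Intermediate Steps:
K = -1481197 (K = (½)*(-2962394) = -1481197)
v(C, I) = 863
((V - 1*1871496) + v(324, -918))/(K + N) = ((138545 - 1*1871496) + 863)/(-1481197 + 3530609) = ((138545 - 1871496) + 863)/2049412 = (-1732951 + 863)*(1/2049412) = -1732088*1/2049412 = -433022/512353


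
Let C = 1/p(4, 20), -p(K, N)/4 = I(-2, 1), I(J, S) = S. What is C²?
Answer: 1/16 ≈ 0.062500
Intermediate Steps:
p(K, N) = -4 (p(K, N) = -4*1 = -4)
C = -¼ (C = 1/(-4) = -¼ ≈ -0.25000)
C² = (-¼)² = 1/16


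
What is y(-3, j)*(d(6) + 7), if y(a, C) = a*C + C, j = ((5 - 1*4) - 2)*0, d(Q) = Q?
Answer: 0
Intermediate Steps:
j = 0 (j = ((5 - 4) - 2)*0 = (1 - 2)*0 = -1*0 = 0)
y(a, C) = C + C*a (y(a, C) = C*a + C = C + C*a)
y(-3, j)*(d(6) + 7) = (0*(1 - 3))*(6 + 7) = (0*(-2))*13 = 0*13 = 0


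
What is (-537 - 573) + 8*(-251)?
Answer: -3118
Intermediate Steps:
(-537 - 573) + 8*(-251) = -1110 - 2008 = -3118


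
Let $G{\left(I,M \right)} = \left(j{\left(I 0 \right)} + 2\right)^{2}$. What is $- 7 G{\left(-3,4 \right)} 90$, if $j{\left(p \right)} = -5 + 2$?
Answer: $-630$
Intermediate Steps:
$j{\left(p \right)} = -3$
$G{\left(I,M \right)} = 1$ ($G{\left(I,M \right)} = \left(-3 + 2\right)^{2} = \left(-1\right)^{2} = 1$)
$- 7 G{\left(-3,4 \right)} 90 = \left(-7\right) 1 \cdot 90 = \left(-7\right) 90 = -630$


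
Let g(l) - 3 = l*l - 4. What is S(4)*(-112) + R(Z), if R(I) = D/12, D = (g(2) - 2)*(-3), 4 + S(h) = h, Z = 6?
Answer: -1/4 ≈ -0.25000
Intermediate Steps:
g(l) = -1 + l**2 (g(l) = 3 + (l*l - 4) = 3 + (l**2 - 4) = 3 + (-4 + l**2) = -1 + l**2)
S(h) = -4 + h
D = -3 (D = ((-1 + 2**2) - 2)*(-3) = ((-1 + 4) - 2)*(-3) = (3 - 2)*(-3) = 1*(-3) = -3)
R(I) = -1/4 (R(I) = -3/12 = -3*1/12 = -1/4)
S(4)*(-112) + R(Z) = (-4 + 4)*(-112) - 1/4 = 0*(-112) - 1/4 = 0 - 1/4 = -1/4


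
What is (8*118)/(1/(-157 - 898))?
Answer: -995920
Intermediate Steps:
(8*118)/(1/(-157 - 898)) = 944/(1/(-1055)) = 944/(-1/1055) = 944*(-1055) = -995920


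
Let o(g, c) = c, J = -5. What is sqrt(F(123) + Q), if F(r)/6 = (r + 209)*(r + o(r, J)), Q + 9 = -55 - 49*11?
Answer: sqrt(234453) ≈ 484.20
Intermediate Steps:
Q = -603 (Q = -9 + (-55 - 49*11) = -9 + (-55 - 539) = -9 - 594 = -603)
F(r) = 6*(-5 + r)*(209 + r) (F(r) = 6*((r + 209)*(r - 5)) = 6*((209 + r)*(-5 + r)) = 6*((-5 + r)*(209 + r)) = 6*(-5 + r)*(209 + r))
sqrt(F(123) + Q) = sqrt((-6270 + 6*123**2 + 1224*123) - 603) = sqrt((-6270 + 6*15129 + 150552) - 603) = sqrt((-6270 + 90774 + 150552) - 603) = sqrt(235056 - 603) = sqrt(234453)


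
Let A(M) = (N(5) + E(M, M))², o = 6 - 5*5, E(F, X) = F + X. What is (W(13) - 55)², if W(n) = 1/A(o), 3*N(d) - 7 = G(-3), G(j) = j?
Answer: 442878271081/146410000 ≈ 3024.9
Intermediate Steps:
N(d) = 4/3 (N(d) = 7/3 + (⅓)*(-3) = 7/3 - 1 = 4/3)
o = -19 (o = 6 - 25 = -19)
A(M) = (4/3 + 2*M)² (A(M) = (4/3 + (M + M))² = (4/3 + 2*M)²)
W(n) = 9/12100 (W(n) = 1/(4*(2 + 3*(-19))²/9) = 1/(4*(2 - 57)²/9) = 1/((4/9)*(-55)²) = 1/((4/9)*3025) = 1/(12100/9) = 9/12100)
(W(13) - 55)² = (9/12100 - 55)² = (-665491/12100)² = 442878271081/146410000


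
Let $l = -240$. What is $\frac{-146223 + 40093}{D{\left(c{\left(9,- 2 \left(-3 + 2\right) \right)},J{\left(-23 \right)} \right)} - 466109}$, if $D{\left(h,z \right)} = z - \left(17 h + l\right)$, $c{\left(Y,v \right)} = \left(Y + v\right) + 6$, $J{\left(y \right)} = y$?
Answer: $\frac{106130}{466181} \approx 0.22766$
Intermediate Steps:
$c{\left(Y,v \right)} = 6 + Y + v$
$D{\left(h,z \right)} = 240 + z - 17 h$ ($D{\left(h,z \right)} = z - \left(17 h - 240\right) = z - \left(-240 + 17 h\right) = 240 + z - 17 h$)
$\frac{-146223 + 40093}{D{\left(c{\left(9,- 2 \left(-3 + 2\right) \right)},J{\left(-23 \right)} \right)} - 466109} = \frac{-146223 + 40093}{\left(240 - 23 - 17 \left(6 + 9 - 2 \left(-3 + 2\right)\right)\right) - 466109} = - \frac{106130}{\left(240 - 23 - 17 \left(6 + 9 - -2\right)\right) - 466109} = - \frac{106130}{\left(240 - 23 - 17 \left(6 + 9 + 2\right)\right) - 466109} = - \frac{106130}{\left(240 - 23 - 289\right) - 466109} = - \frac{106130}{-72 - 466109} = - \frac{106130}{-466181} = \left(-106130\right) \left(- \frac{1}{466181}\right) = \frac{106130}{466181}$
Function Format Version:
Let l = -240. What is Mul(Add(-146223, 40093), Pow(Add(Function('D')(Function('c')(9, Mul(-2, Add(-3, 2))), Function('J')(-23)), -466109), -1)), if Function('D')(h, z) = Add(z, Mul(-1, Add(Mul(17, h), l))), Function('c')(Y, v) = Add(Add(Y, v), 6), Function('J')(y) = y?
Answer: Rational(106130, 466181) ≈ 0.22766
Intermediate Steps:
Function('c')(Y, v) = Add(6, Y, v)
Function('D')(h, z) = Add(240, z, Mul(-17, h)) (Function('D')(h, z) = Add(z, Mul(-1, Add(Mul(17, h), -240))) = Add(z, Mul(-1, Add(-240, Mul(17, h)))) = Add(z, Add(240, Mul(-17, h))) = Add(240, z, Mul(-17, h)))
Mul(Add(-146223, 40093), Pow(Add(Function('D')(Function('c')(9, Mul(-2, Add(-3, 2))), Function('J')(-23)), -466109), -1)) = Mul(Add(-146223, 40093), Pow(Add(Add(240, -23, Mul(-17, Add(6, 9, Mul(-2, Add(-3, 2))))), -466109), -1)) = Mul(-106130, Pow(Add(Add(240, -23, Mul(-17, Add(6, 9, Mul(-2, -1)))), -466109), -1)) = Mul(-106130, Pow(Add(Add(240, -23, Mul(-17, Add(6, 9, 2))), -466109), -1)) = Mul(-106130, Pow(Add(Add(240, -23, Mul(-17, 17)), -466109), -1)) = Mul(-106130, Pow(Add(Add(240, -23, -289), -466109), -1)) = Mul(-106130, Pow(Add(-72, -466109), -1)) = Mul(-106130, Pow(-466181, -1)) = Mul(-106130, Rational(-1, 466181)) = Rational(106130, 466181)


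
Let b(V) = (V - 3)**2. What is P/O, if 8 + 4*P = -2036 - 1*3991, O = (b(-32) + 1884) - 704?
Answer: -1207/1924 ≈ -0.62734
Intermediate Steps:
b(V) = (-3 + V)**2
O = 2405 (O = ((-3 - 32)**2 + 1884) - 704 = ((-35)**2 + 1884) - 704 = (1225 + 1884) - 704 = 3109 - 704 = 2405)
P = -6035/4 (P = -2 + (-2036 - 1*3991)/4 = -2 + (-2036 - 3991)/4 = -2 + (1/4)*(-6027) = -2 - 6027/4 = -6035/4 ≈ -1508.8)
P/O = -6035/4/2405 = -6035/4*1/2405 = -1207/1924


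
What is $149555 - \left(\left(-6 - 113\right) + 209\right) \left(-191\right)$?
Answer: $166745$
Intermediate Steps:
$149555 - \left(\left(-6 - 113\right) + 209\right) \left(-191\right) = 149555 - \left(-119 + 209\right) \left(-191\right) = 149555 - 90 \left(-191\right) = 149555 - -17190 = 149555 + 17190 = 166745$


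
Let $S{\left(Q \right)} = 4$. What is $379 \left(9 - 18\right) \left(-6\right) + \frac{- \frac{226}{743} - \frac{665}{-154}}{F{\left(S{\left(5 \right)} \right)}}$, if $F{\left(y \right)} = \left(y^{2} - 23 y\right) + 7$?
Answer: $\frac{7694334557}{375958} \approx 20466.0$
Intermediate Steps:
$F{\left(y \right)} = 7 + y^{2} - 23 y$
$379 \left(9 - 18\right) \left(-6\right) + \frac{- \frac{226}{743} - \frac{665}{-154}}{F{\left(S{\left(5 \right)} \right)}} = 379 \left(9 - 18\right) \left(-6\right) + \frac{- \frac{226}{743} - \frac{665}{-154}}{7 + 4^{2} - 92} = 379 \left(\left(-9\right) \left(-6\right)\right) + \frac{\left(-226\right) \frac{1}{743} - - \frac{95}{22}}{7 + 16 - 92} = 379 \cdot 54 + \frac{- \frac{226}{743} + \frac{95}{22}}{-69} = 20466 + \frac{65613}{16346} \left(- \frac{1}{69}\right) = 20466 - \frac{21871}{375958} = \frac{7694334557}{375958}$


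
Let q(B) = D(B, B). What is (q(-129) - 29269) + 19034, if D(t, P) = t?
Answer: -10364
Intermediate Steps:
q(B) = B
(q(-129) - 29269) + 19034 = (-129 - 29269) + 19034 = -29398 + 19034 = -10364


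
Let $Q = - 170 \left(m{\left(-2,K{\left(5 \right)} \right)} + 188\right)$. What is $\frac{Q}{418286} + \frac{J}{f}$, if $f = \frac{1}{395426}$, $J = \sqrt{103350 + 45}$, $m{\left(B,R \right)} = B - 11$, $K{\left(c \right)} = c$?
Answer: $- \frac{14875}{209143} + 395426 \sqrt{103395} \approx 1.2715 \cdot 10^{8}$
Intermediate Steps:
$m{\left(B,R \right)} = -11 + B$
$J = \sqrt{103395} \approx 321.55$
$f = \frac{1}{395426} \approx 2.5289 \cdot 10^{-6}$
$Q = -29750$ ($Q = - 170 \left(\left(-11 - 2\right) + 188\right) = - 170 \left(-13 + 188\right) = \left(-170\right) 175 = -29750$)
$\frac{Q}{418286} + \frac{J}{f} = - \frac{29750}{418286} + \sqrt{103395} \frac{1}{\frac{1}{395426}} = \left(-29750\right) \frac{1}{418286} + \sqrt{103395} \cdot 395426 = - \frac{14875}{209143} + 395426 \sqrt{103395}$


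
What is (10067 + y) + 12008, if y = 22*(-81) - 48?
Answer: 20245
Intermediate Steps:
y = -1830 (y = -1782 - 48 = -1830)
(10067 + y) + 12008 = (10067 - 1830) + 12008 = 8237 + 12008 = 20245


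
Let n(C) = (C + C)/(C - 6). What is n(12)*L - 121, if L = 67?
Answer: 147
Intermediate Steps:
n(C) = 2*C/(-6 + C) (n(C) = (2*C)/(-6 + C) = 2*C/(-6 + C))
n(12)*L - 121 = (2*12/(-6 + 12))*67 - 121 = (2*12/6)*67 - 121 = (2*12*(⅙))*67 - 121 = 4*67 - 121 = 268 - 121 = 147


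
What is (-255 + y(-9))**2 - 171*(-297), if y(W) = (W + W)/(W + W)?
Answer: 115303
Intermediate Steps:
y(W) = 1 (y(W) = (2*W)/((2*W)) = (2*W)*(1/(2*W)) = 1)
(-255 + y(-9))**2 - 171*(-297) = (-255 + 1)**2 - 171*(-297) = (-254)**2 + 50787 = 64516 + 50787 = 115303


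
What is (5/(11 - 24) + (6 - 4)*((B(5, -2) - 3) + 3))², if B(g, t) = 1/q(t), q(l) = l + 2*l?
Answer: 784/1521 ≈ 0.51545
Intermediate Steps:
q(l) = 3*l
B(g, t) = 1/(3*t)
(5/(11 - 24) + (6 - 4)*((B(5, -2) - 3) + 3))² = (5/(11 - 24) + (6 - 4)*(((⅓)/(-2) - 3) + 3))² = (5/(-13) + 2*(((⅓)*(-½) - 3) + 3))² = (5*(-1/13) + 2*((-⅙ - 3) + 3))² = (-5/13 + 2*(-19/6 + 3))² = (-5/13 + 2*(-⅙))² = (-5/13 - ⅓)² = (-28/39)² = 784/1521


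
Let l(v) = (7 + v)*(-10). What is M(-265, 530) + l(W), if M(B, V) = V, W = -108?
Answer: 1540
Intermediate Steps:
l(v) = -70 - 10*v
M(-265, 530) + l(W) = 530 + (-70 - 10*(-108)) = 530 + (-70 + 1080) = 530 + 1010 = 1540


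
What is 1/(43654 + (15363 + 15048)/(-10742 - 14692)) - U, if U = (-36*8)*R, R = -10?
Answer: -355284933174/123362825 ≈ -2880.0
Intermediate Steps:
U = 2880 (U = -36*8*(-10) = -288*(-10) = 2880)
1/(43654 + (15363 + 15048)/(-10742 - 14692)) - U = 1/(43654 + (15363 + 15048)/(-10742 - 14692)) - 1*2880 = 1/(43654 + 30411/(-25434)) - 2880 = 1/(43654 + 30411*(-1/25434)) - 2880 = 1/(43654 - 3379/2826) - 2880 = 1/(123362825/2826) - 2880 = 2826/123362825 - 2880 = -355284933174/123362825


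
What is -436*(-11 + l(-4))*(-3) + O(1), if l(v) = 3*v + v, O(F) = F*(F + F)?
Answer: -35314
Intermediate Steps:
O(F) = 2*F² (O(F) = F*(2*F) = 2*F²)
l(v) = 4*v
-436*(-11 + l(-4))*(-3) + O(1) = -436*(-11 + 4*(-4))*(-3) + 2*1² = -436*(-11 - 16)*(-3) + 2*1 = -(-11772)*(-3) + 2 = -436*81 + 2 = -35316 + 2 = -35314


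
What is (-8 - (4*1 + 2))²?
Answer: 196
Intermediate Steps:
(-8 - (4*1 + 2))² = (-8 - (4 + 2))² = (-8 - 1*6)² = (-8 - 6)² = (-14)² = 196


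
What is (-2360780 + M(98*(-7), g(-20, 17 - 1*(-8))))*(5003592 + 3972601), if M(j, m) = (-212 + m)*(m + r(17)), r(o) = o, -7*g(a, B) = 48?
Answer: -1039326387081456/49 ≈ -2.1211e+13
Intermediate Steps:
g(a, B) = -48/7 (g(a, B) = -1/7*48 = -48/7)
M(j, m) = (-212 + m)*(17 + m) (M(j, m) = (-212 + m)*(m + 17) = (-212 + m)*(17 + m))
(-2360780 + M(98*(-7), g(-20, 17 - 1*(-8))))*(5003592 + 3972601) = (-2360780 + (-3604 + (-48/7)**2 - 195*(-48/7)))*(5003592 + 3972601) = (-2360780 + (-3604 + 2304/49 + 9360/7))*8976193 = (-2360780 - 108772/49)*8976193 = -115786992/49*8976193 = -1039326387081456/49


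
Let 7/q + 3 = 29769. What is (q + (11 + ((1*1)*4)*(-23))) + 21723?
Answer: 644195779/29766 ≈ 21642.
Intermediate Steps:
q = 7/29766 (q = 7/(-3 + 29769) = 7/29766 ≈ 0.00023517)
(q + (11 + ((1*1)*4)*(-23))) + 21723 = (7/29766 + (11 + ((1*1)*4)*(-23))) + 21723 = (7/29766 + (11 + (1*4)*(-23))) + 21723 = (7/29766 + (11 + 4*(-23))) + 21723 = (7/29766 + (11 - 92)) + 21723 = (7/29766 - 81) + 21723 = -2411039/29766 + 21723 = 644195779/29766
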